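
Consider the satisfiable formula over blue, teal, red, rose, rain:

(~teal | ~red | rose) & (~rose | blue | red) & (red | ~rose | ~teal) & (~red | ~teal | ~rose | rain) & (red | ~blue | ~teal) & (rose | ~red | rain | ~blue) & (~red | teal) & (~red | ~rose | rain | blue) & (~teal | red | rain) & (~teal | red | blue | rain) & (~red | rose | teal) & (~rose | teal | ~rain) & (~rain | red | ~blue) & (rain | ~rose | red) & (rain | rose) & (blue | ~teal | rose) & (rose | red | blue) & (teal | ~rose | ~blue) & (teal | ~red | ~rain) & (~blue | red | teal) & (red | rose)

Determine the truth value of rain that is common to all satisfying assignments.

True

Suppose rain = 0.
From the singleton clause (rose), rose = 1.
From the singleton clause (red), red = 1.
From the singleton clause (~teal), teal = 0.
Now (teal) is unsatisfied and unit — conflict.
So every satisfying assignment has rain = True.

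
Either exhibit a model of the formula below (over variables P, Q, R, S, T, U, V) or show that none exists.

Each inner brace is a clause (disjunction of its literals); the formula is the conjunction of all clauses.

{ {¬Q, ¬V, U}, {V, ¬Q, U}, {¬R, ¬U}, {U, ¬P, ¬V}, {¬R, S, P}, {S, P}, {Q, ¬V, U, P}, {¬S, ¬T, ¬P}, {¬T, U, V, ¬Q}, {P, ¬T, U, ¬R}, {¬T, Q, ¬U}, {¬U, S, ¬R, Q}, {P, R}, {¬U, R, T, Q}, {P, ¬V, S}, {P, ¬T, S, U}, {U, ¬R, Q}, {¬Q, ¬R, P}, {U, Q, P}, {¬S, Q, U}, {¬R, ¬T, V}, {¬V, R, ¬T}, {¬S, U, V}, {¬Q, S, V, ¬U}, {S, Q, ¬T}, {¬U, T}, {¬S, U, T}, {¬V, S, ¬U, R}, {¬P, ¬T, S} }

Case R = False:
Unit clause (P) forces P = True.
Case U = False:
Unit clause (¬V) forces V = False.
Unit clause (¬Q) forces Q = False.
Unit clause (¬S) forces S = False.
Unit clause (¬T) forces T = False.
All clauses are satisfied.

P ↦ True; Q ↦ False; R ↦ False; S ↦ False; T ↦ False; U ↦ False; V ↦ False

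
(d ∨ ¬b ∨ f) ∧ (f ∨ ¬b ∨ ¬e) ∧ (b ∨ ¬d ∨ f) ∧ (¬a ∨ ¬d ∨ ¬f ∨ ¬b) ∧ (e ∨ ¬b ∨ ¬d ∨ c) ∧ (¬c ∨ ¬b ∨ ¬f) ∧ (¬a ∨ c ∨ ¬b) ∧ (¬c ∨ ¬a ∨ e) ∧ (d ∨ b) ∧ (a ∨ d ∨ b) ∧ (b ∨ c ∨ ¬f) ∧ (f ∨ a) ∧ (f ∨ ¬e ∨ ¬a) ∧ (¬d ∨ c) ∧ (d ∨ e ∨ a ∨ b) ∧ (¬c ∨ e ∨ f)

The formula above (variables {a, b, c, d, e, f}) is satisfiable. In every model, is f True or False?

True

Suppose f = False.
(a) alone gives a = True.
(¬e) alone gives e = False.
(¬c) alone gives c = False.
(¬b) alone gives b = False.
(¬d) alone gives d = False.
That conflicts with the unit clause (d).
So every satisfying assignment has f = True.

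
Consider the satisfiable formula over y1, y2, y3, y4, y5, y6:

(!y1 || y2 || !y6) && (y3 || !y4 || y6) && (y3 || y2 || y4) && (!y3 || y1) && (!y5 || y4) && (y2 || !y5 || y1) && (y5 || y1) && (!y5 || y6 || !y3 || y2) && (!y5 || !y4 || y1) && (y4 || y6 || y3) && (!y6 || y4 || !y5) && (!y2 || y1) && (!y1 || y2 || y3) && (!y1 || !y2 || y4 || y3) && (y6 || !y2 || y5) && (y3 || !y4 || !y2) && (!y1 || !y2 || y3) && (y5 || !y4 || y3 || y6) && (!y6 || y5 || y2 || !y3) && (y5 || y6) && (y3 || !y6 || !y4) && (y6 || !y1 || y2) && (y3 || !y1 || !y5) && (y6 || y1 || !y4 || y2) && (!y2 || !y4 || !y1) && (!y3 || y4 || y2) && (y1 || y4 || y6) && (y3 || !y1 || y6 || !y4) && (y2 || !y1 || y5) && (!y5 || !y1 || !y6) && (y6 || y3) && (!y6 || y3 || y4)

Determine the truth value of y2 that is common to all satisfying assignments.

True

Suppose y2 = false.
Branch on y1: set y1 = false.
Unit clause (!y3) forces y3 = false.
Unit clause (y4) forces y4 = true.
Unit clause (y6) forces y6 = true.
That conflicts with the unit clause (!y6).
Undo y1 and try y1 = true.
Unit clause (!y6) forces y6 = false.
That conflicts with the unit clause (y6).
Both values of y1 lead to a conflict.
So every satisfying assignment has y2 = True.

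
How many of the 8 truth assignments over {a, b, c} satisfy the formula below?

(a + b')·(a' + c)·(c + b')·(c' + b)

2

There are 2^3 = 8 truth assignments over (a, b, c).
Check each against the 4 clauses (columns in the order a, b, c):
  F F F  ✓ satisfies all
  F F T  ✗ fails (c' + b)
  F T F  ✗ fails (a + b')
  F T T  ✗ fails (a + b')
  T F F  ✗ fails (a' + c)
  T F T  ✗ fails (c' + b)
  T T F  ✗ fails (a' + c)
  T T T  ✓ satisfies all
2 of the 8 rows are models.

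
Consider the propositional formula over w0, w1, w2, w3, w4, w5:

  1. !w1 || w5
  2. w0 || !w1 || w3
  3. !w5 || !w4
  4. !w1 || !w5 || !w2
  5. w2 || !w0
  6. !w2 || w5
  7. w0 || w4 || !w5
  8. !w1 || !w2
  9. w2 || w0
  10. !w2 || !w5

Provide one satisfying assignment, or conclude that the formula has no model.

UNSATISFIABLE

Case w1 = false:
Case w5 = false:
The clause (!w2) is unit, so w2 = false.
The clause (!w0) is unit, so w0 = false.
But (w0) is also a unit clause — contradiction.
So w5 must be the other value — set w5 = true.
The clause (!w4) is unit, so w4 = false.
The clause (w0) is unit, so w0 = true.
The clause (w2) is unit, so w2 = true.
But (!w2) is also a unit clause — contradiction.
Neither w5 = true nor w5 = false works.
So w1 must be the other value — set w1 = true.
The clause (w5) is unit, so w5 = true.
The clause (!w4) is unit, so w4 = false.
The clause (!w2) is unit, so w2 = false.
The clause (!w0) is unit, so w0 = false.
But (w0) is also a unit clause — contradiction.
Neither w1 = true nor w1 = false works.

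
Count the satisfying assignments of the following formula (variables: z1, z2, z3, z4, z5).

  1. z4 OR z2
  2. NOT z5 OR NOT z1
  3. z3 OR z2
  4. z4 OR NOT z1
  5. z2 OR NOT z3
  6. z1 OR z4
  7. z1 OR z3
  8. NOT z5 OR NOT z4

There are 2^5 = 32 truth assignments over (z1, z2, z3, z4, z5).
Split on z5. With z5 = true, the clauses containing z5 are satisfied and NOT z5 drops from the rest; 0 of the 2^4 = 16 assignments to the other variables satisfy what remains.
With z5 = false, by the same count on the reduced clause set, 3 assignments work.
(One model: z1=F, z2=T, z3=T, z4=T, z5=F.)
Total: 0 + 3 = 3.

3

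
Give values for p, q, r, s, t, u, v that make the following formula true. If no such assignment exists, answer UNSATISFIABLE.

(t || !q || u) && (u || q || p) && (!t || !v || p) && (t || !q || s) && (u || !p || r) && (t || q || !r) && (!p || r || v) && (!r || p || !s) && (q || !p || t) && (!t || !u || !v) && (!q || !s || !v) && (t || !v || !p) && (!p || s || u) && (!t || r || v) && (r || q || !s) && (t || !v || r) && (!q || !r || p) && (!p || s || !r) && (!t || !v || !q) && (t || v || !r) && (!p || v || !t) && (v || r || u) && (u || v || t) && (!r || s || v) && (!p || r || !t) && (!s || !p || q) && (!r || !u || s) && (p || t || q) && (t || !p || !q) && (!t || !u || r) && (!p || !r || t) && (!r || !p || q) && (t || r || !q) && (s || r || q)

UNSATISFIABLE

Try t = true.
Try v = false.
From the singleton clause (r), r = true.
From the singleton clause (!p), p = false.
From the singleton clause (!s), s = false.
Now (s) is unsatisfied and unit — conflict.
Backtrack on v: now try v = true.
From the singleton clause (p), p = true.
From the singleton clause (!u), u = false.
From the singleton clause (r), r = true.
From the singleton clause (s), s = true.
From the singleton clause (!q), q = false.
Now (q) is unsatisfied and unit — conflict.
Neither v = true nor v = false works.
Backtrack on t: now try t = false.
Try q = false.
From the singleton clause (!r), r = false.
From the singleton clause (!p), p = false.
Now (p) is unsatisfied and unit — conflict.
Backtrack on q: now try q = true.
From the singleton clause (u), u = true.
From the singleton clause (s), s = true.
From the singleton clause (!v), v = false.
From the singleton clause (!r), r = false.
Now (r) is unsatisfied and unit — conflict.
Neither q = true nor q = false works.
Neither t = true nor t = false works.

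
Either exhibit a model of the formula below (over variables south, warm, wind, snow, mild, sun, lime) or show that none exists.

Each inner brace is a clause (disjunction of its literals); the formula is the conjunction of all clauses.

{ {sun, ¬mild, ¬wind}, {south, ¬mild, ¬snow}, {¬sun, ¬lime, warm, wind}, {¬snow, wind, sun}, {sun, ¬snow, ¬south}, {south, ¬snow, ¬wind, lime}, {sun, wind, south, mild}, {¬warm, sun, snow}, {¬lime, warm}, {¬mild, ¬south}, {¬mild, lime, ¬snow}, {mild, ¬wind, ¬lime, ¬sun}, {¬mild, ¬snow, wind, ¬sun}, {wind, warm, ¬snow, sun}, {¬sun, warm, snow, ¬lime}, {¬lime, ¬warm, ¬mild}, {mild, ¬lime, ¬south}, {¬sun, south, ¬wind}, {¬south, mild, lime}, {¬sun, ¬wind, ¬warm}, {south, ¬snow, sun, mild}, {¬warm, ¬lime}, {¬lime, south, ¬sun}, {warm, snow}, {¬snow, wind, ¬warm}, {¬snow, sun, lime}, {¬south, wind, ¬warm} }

Case lime = False:
Case mild = False:
(¬south) alone gives south = False.
Case snow = False:
(warm) alone gives warm = True.
(sun) alone gives sun = True.
(¬wind) alone gives wind = False.
All clauses are satisfied.

south: False,  warm: True,  wind: False,  snow: False,  mild: False,  sun: True,  lime: False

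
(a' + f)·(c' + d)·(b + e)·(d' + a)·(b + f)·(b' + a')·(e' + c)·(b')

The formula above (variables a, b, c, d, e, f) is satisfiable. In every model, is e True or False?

Suppose e = 0.
(b) alone gives b = 1.
But (b') is also a unit clause — contradiction.
So every satisfying assignment has e = True.

True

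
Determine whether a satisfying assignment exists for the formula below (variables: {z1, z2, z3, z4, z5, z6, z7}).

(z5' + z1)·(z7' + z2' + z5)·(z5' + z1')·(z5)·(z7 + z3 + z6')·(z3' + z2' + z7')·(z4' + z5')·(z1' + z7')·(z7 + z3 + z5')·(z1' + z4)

Unsatisfiable

Unit clause (z5) forces z5 = 1.
Unit clause (z1) forces z1 = 1.
That conflicts with the unit clause (z1').
No assignment satisfies every clause.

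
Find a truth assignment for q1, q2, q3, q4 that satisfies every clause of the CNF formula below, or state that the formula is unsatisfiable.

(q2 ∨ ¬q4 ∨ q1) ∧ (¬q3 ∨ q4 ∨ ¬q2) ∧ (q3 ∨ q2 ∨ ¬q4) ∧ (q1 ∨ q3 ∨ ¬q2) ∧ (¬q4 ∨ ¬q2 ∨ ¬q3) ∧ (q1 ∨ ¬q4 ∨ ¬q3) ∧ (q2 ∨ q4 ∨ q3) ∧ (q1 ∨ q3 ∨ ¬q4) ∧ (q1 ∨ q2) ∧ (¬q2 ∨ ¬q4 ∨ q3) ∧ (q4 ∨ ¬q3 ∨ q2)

q1: True,  q2: False,  q3: True,  q4: True

Branch on q1: set q1 = True.
Branch on q3: set q3 = True.
Branch on q4: set q4 = True.
(¬q2) alone gives q2 = False.
All clauses are satisfied.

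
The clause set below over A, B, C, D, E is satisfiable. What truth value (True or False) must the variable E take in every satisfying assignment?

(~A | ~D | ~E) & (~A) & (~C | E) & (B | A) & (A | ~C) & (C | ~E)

Suppose E = 1.
(~A) alone gives A = 0.
(B) alone gives B = 1.
(~C) alone gives C = 0.
But (C) is also a unit clause — contradiction.
So every satisfying assignment has E = False.

False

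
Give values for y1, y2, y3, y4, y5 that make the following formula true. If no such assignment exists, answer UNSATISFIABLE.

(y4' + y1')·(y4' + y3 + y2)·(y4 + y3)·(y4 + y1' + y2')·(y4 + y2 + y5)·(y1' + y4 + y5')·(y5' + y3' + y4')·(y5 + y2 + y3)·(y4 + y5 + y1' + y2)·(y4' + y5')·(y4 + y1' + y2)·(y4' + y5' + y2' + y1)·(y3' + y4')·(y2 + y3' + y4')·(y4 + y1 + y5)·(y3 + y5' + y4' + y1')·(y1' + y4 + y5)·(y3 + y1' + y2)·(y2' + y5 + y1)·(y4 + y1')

Branch on y4: set y4 = 0.
From the singleton clause (y3), y3 = 1.
From the singleton clause (y1'), y1 = 0.
From the singleton clause (y5), y5 = 1.
All clauses hold; y2 can take either value.

y1=0; y2=0; y3=1; y4=0; y5=1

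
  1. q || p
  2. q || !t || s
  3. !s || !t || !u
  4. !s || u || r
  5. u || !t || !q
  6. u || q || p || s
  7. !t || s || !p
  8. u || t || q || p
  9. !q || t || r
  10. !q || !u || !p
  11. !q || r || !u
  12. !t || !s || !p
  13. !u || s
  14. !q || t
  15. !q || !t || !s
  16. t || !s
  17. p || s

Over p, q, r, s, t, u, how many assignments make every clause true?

There are 2^6 = 64 truth assignments over (p, q, r, s, t, u).
Split on q. With q = true, the clauses containing q are satisfied and !q drops from the rest; 0 of the 2^5 = 32 assignments to the other variables satisfy what remains.
With q = false, by the same count on the reduced clause set, 2 assignments work.
(One model: p=T, q=F, r=F, s=F, t=F, u=F.)
Total: 0 + 2 = 2.

2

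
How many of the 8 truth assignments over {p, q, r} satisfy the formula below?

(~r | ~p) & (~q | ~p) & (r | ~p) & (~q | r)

There are 2^3 = 8 truth assignments over (p, q, r).
Split on q. With q = 1, the clauses containing q are satisfied and ~q drops from the rest; 1 of the 2^2 = 4 assignments to the other variables satisfy what remains.
With q = 0, by the same count on the reduced clause set, 2 assignments work.
(One model: p=F, q=F, r=F.)
Total: 1 + 2 = 3.

3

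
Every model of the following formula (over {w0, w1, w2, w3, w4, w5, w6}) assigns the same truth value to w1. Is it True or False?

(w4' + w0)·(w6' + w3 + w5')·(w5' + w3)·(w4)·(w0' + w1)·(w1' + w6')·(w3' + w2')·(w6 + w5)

Suppose w1 = 0.
(w4) alone gives w4 = 1.
(w0) alone gives w0 = 1.
Now (w0') is unsatisfied and unit — conflict.
So every satisfying assignment has w1 = True.

True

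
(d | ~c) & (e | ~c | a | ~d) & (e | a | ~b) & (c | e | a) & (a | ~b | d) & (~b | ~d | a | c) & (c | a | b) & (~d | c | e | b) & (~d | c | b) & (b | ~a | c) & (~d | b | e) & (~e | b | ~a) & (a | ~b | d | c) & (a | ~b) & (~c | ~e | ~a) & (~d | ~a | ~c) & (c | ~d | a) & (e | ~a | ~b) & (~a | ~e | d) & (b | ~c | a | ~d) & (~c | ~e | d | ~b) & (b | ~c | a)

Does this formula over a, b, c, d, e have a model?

Yes, satisfiable

Case d = 1:
Case c = 0:
The clause (b) is unit, so b = 1.
The clause (a) is unit, so a = 1.
The clause (e) is unit, so e = 1.
This assignment satisfies each clause.
A satisfying assignment: a: 1, b: 1, c: 0, d: 1, e: 1.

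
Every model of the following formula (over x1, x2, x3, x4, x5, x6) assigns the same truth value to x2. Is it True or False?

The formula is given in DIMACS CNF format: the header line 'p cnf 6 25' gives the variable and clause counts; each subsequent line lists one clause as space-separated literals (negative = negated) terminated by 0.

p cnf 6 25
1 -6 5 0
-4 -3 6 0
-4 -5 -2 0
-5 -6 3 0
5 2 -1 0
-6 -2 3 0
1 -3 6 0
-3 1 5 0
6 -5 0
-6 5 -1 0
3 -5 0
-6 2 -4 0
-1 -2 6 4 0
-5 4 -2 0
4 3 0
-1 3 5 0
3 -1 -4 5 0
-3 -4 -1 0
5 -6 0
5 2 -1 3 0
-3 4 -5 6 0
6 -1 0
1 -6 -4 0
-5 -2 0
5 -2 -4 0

Suppose x2 = True.
Unit clause (¬x5) forces x5 = False.
Unit clause (¬x6) forces x6 = False.
Unit clause (¬x1) forces x1 = False.
Unit clause (¬x3) forces x3 = False.
Unit clause (x4) forces x4 = True.
But (¬x4) is also a unit clause — contradiction.
So every satisfying assignment has x2 = False.

False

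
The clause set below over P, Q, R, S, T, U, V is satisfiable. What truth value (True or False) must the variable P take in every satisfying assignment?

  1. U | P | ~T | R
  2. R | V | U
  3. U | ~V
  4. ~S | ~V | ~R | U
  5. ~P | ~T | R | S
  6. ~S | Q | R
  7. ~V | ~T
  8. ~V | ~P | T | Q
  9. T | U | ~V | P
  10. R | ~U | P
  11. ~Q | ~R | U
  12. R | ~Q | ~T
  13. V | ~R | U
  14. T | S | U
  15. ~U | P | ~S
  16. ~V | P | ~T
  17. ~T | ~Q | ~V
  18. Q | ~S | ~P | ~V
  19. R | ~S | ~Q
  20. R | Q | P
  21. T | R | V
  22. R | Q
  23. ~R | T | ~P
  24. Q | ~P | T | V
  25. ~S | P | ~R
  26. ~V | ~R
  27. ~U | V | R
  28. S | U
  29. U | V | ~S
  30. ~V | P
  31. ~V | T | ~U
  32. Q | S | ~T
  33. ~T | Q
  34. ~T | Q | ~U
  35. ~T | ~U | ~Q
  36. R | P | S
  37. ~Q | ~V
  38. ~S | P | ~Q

False

Suppose P = 1.
Case U = 1:
Case V = 0:
Unit clause (R) forces R = 1.
Unit clause (T) forces T = 1.
Unit clause (Q) forces Q = 1.
That conflicts with the unit clause (~Q).
Undo V and try V = 1.
Unit clause (~T) forces T = 0.
That conflicts with the unit clause (T).
Both values of V lead to a conflict.
Undo U and try U = 0.
Unit clause (~V) forces V = 0.
Unit clause (R) forces R = 1.
That conflicts with the unit clause (~R).
Both values of U lead to a conflict.
So every satisfying assignment has P = False.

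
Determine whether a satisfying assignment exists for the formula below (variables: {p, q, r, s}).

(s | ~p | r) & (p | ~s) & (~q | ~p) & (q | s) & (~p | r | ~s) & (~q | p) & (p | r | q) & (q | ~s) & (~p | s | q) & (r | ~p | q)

Suppose p = 1.
Unit clause (~q) forces q = 0.
Unit clause (s) forces s = 1.
Now (~s) is unsatisfied and unit — conflict.
Backtrack on p: now try p = 0.
Unit clause (~s) forces s = 0.
Unit clause (q) forces q = 1.
Now (~q) is unsatisfied and unit — conflict.
Both values of p lead to a conflict.
No assignment satisfies every clause.

No, unsatisfiable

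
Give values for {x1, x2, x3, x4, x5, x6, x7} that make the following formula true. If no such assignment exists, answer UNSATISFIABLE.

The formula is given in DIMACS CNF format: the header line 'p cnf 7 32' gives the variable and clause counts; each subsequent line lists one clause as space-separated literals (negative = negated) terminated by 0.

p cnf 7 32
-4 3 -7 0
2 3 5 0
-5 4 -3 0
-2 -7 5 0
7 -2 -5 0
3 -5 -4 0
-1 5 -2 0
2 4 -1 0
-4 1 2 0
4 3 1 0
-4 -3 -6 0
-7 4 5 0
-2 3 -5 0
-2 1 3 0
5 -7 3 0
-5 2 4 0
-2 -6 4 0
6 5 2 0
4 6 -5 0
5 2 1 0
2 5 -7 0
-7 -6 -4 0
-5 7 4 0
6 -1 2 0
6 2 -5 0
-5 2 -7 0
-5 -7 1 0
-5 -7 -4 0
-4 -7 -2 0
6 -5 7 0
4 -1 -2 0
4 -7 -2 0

x1: False,  x2: True,  x3: True,  x4: True,  x5: False,  x6: False,  x7: False

Try x4 = True.
Try x3 = True.
Unit clause (¬x6) forces x6 = False.
Try x1 = False.
Unit clause (x2) forces x2 = True.
Unit clause (¬x7) forces x7 = False.
Unit clause (¬x5) forces x5 = False.
This assignment satisfies each clause.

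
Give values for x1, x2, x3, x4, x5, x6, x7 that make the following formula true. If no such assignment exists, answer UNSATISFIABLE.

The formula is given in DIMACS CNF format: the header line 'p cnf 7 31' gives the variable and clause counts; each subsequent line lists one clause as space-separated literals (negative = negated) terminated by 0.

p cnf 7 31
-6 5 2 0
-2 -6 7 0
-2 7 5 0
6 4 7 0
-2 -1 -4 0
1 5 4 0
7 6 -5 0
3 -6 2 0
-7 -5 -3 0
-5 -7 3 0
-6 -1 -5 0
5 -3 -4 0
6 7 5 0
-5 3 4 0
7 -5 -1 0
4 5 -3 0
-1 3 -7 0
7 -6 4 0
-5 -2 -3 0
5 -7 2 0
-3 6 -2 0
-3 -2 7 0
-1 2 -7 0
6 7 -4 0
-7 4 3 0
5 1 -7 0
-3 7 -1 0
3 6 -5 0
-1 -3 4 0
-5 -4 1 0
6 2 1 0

UNSATISFIABLE

Suppose x6 = False.
Suppose x4 = True.
The clause (x7) is unit, so x7 = True.
Suppose x2 = False.
The clause (x5) is unit, so x5 = True.
The clause (¬x3) is unit, so x3 = False.
That conflicts with the unit clause (x3).
Undo x2 and try x2 = True.
The clause (¬x1) is unit, so x1 = False.
The clause (¬x3) is unit, so x3 = False.
The clause (¬x5) is unit, so x5 = False.
That conflicts with the unit clause (x5).
Neither x2 = True nor x2 = False works.
Undo x4 and try x4 = False.
The clause (x7) is unit, so x7 = True.
The clause (x3) is unit, so x3 = True.
The clause (¬x5) is unit, so x5 = False.
That conflicts with the unit clause (x5).
Neither x4 = True nor x4 = False works.
Undo x6 and try x6 = True.
Suppose x5 = True.
The clause (¬x1) is unit, so x1 = False.
The clause (¬x4) is unit, so x4 = False.
The clause (x3) is unit, so x3 = True.
The clause (¬x7) is unit, so x7 = False.
That conflicts with the unit clause (x7).
Undo x5 and try x5 = False.
The clause (x2) is unit, so x2 = True.
The clause (x7) is unit, so x7 = True.
The clause (x1) is unit, so x1 = True.
The clause (¬x4) is unit, so x4 = False.
The clause (¬x3) is unit, so x3 = False.
That conflicts with the unit clause (x3).
Neither x5 = True nor x5 = False works.
Neither x6 = True nor x6 = False works.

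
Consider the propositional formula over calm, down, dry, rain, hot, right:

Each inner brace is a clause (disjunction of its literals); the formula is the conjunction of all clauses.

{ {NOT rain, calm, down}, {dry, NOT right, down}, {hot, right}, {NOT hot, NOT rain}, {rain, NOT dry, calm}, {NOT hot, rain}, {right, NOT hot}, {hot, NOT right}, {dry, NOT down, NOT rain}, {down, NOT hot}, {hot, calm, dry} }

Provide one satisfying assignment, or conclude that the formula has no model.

Suppose hot = true.
From the singleton clause (NOT rain), rain = false.
That conflicts with the unit clause (rain).
Backtrack on hot: now try hot = false.
From the singleton clause (right), right = true.
That conflicts with the unit clause (NOT right).
Neither hot = true nor hot = false works.

UNSATISFIABLE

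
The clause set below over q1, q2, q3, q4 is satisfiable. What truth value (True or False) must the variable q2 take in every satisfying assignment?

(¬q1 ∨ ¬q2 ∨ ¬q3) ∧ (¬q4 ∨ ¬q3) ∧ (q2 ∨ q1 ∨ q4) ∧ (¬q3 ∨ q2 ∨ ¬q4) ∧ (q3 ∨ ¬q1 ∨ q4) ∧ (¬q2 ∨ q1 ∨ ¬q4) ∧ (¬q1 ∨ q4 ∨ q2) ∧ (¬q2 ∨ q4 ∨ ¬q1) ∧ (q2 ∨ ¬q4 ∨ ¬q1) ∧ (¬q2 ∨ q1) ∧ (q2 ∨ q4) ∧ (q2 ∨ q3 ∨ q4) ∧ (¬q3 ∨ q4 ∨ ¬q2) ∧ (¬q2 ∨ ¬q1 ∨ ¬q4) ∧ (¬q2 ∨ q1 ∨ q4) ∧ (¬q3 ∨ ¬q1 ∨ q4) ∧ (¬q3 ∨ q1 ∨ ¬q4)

Suppose q2 = True.
Unit clause (q1) forces q1 = True.
Unit clause (¬q3) forces q3 = False.
Unit clause (q4) forces q4 = True.
That conflicts with the unit clause (¬q4).
So every satisfying assignment has q2 = False.

False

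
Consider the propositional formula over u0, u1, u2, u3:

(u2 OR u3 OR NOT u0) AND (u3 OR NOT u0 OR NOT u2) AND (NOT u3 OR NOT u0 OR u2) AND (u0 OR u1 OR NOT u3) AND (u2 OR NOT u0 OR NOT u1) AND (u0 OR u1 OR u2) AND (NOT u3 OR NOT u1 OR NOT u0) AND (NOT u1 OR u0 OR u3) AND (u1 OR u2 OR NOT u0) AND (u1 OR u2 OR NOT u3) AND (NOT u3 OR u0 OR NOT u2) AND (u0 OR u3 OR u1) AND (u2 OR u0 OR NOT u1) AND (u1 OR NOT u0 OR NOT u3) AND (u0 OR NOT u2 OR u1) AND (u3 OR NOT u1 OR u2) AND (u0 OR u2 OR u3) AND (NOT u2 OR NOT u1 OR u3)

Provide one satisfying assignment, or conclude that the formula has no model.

UNSATISFIABLE

Try u2 = true.
Try u3 = true.
From the singleton clause (u0), u0 = true.
From the singleton clause (NOT u1), u1 = false.
But (u1) is also a unit clause — contradiction.
Undo u3 and try u3 = false.
From the singleton clause (NOT u0), u0 = false.
From the singleton clause (NOT u1), u1 = false.
But (u1) is also a unit clause — contradiction.
Both values of u3 lead to a conflict.
Undo u2 and try u2 = false.
Try u3 = true.
From the singleton clause (NOT u0), u0 = false.
From the singleton clause (u1), u1 = true.
But (NOT u1) is also a unit clause — contradiction.
Undo u3 and try u3 = false.
From the singleton clause (NOT u0), u0 = false.
But (u0) is also a unit clause — contradiction.
Both values of u3 lead to a conflict.
Both values of u2 lead to a conflict.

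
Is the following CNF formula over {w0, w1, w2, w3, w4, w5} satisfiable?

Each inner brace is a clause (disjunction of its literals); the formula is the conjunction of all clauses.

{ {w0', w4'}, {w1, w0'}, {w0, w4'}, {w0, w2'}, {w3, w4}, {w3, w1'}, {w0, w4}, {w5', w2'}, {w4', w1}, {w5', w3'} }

Yes, satisfiable

Suppose w0 = 1.
The clause (w4') is unit, so w4 = 0.
The clause (w1) is unit, so w1 = 1.
The clause (w3) is unit, so w3 = 1.
The clause (w5') is unit, so w5 = 0.
All clauses hold; w2 can take either value.
A satisfying assignment: w0=1,  w1=1,  w2=1,  w3=1,  w4=0,  w5=0.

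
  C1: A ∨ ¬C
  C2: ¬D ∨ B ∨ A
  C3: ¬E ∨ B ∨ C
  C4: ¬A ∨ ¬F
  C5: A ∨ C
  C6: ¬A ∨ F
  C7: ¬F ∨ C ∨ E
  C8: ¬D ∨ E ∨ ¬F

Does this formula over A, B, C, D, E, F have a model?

Suppose A = True.
From the singleton clause (¬F), F = False.
That conflicts with the unit clause (F).
That branch fails; take A = False instead.
From the singleton clause (¬C), C = False.
That conflicts with the unit clause (C).
Neither A = True nor A = False works.
No assignment satisfies every clause.

No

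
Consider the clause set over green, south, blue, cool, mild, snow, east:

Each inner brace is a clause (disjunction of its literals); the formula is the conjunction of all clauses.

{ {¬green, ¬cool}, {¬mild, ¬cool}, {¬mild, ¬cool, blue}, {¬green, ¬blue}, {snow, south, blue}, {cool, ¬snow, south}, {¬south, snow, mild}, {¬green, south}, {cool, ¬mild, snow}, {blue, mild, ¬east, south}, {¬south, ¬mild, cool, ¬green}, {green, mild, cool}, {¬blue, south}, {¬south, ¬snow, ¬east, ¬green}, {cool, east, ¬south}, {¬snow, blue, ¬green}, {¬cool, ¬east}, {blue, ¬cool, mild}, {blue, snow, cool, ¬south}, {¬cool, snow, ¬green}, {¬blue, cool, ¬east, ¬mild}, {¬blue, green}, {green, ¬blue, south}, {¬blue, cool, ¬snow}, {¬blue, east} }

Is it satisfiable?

Try green = False.
Unit clause (¬blue) forces blue = False.
Try mild = True.
Unit clause (¬cool) forces cool = False.
Unit clause (snow) forces snow = True.
Unit clause (south) forces south = True.
Unit clause (east) forces east = True.
This assignment satisfies each clause.
A satisfying assignment: green: False,  south: True,  blue: False,  cool: False,  mild: True,  snow: True,  east: True.

Yes, satisfiable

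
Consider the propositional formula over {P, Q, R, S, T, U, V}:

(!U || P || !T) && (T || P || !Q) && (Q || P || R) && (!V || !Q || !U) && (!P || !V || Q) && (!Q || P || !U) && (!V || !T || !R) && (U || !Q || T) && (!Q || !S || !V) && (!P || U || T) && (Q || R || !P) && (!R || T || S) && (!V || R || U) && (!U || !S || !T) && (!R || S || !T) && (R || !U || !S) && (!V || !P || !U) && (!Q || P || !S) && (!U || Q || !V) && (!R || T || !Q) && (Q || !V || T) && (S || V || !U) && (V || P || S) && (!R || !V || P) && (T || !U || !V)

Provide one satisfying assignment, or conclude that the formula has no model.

Case U = false:
Case Q = false:
Case P = false:
The clause (R) is unit, so R = true.
The clause (!V) is unit, so V = false.
The clause (S) is unit, so S = true.
All clauses hold; T can take either value.

P ↦ false,  Q ↦ false,  R ↦ true,  S ↦ true,  T ↦ false,  U ↦ false,  V ↦ false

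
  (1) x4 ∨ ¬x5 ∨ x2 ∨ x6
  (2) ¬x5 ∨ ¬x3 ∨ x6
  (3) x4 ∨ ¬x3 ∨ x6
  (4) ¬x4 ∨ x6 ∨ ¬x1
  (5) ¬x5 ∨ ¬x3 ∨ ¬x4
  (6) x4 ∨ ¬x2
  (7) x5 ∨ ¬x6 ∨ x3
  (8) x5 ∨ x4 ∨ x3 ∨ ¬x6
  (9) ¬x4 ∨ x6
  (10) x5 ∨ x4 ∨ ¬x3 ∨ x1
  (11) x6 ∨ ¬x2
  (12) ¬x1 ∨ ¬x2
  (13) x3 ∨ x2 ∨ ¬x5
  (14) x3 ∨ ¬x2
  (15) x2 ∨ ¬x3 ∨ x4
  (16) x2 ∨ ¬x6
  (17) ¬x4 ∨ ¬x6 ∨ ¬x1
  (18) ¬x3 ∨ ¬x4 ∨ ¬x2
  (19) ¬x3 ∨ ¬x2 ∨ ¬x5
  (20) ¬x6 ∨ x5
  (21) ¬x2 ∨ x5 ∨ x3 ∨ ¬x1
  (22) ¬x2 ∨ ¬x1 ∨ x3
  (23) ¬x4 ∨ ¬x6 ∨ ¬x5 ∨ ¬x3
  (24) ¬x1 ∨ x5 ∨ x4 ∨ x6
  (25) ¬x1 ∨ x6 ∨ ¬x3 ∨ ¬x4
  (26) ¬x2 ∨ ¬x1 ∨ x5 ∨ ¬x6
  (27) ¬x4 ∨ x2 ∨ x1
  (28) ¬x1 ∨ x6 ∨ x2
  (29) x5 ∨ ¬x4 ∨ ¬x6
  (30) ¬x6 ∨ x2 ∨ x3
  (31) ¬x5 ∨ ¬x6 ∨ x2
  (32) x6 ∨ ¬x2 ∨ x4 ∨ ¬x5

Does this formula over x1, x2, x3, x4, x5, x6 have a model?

Yes, satisfiable

Try x4 = False.
(¬x2) alone gives x2 = False.
(¬x3) alone gives x3 = False.
(¬x5) alone gives x5 = False.
(¬x6) alone gives x6 = False.
(¬x1) alone gives x1 = False.
Every clause now holds.
A satisfying assignment: x1=False; x2=False; x3=False; x4=False; x5=False; x6=False.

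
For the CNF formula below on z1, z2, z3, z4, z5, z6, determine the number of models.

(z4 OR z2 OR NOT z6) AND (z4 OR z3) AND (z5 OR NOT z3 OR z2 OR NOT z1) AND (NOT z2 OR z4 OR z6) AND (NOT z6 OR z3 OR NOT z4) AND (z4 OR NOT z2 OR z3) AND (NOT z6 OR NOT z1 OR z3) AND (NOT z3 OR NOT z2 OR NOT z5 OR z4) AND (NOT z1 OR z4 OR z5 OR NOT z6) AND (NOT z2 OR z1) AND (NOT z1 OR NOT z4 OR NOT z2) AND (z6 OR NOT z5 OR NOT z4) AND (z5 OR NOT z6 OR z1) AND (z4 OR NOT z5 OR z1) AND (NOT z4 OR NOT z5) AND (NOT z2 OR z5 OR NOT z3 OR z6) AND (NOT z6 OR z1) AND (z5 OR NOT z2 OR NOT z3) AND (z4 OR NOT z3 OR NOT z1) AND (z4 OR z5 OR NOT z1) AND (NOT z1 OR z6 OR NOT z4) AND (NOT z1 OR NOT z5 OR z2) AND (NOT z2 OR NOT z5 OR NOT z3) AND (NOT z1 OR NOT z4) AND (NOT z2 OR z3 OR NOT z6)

3

There are 2^6 = 64 truth assignments over (z1, z2, z3, z4, z5, z6).
Split on z4. With z4 = true, the clauses containing z4 are satisfied and NOT z4 drops from the rest; 2 of the 2^5 = 32 assignments to the other variables satisfy what remains.
With z4 = false, by the same count on the reduced clause set, 1 assignment works.
Total: 2 + 1 = 3.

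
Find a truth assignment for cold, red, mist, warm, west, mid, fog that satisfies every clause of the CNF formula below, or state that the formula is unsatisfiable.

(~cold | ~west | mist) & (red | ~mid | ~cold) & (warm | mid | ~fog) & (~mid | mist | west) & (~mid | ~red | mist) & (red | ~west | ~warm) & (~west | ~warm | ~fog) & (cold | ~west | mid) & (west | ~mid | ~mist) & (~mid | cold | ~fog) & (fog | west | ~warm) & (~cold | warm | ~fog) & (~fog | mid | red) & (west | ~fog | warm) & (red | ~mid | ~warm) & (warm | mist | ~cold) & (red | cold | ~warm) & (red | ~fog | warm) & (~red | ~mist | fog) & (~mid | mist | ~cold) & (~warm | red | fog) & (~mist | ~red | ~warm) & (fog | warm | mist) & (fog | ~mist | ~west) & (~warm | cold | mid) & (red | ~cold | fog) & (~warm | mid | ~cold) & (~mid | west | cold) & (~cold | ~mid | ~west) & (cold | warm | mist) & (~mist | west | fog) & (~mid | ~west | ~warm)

UNSATISFIABLE

Suppose cold = 0.
Suppose west = 0.
Unit clause (~mid) forces mid = 0.
Unit clause (~warm) forces warm = 0.
Unit clause (~fog) forces fog = 0.
Unit clause (mist) forces mist = 1.
But (~mist) is also a unit clause — contradiction.
Undo west and try west = 1.
Unit clause (mid) forces mid = 1.
Unit clause (~fog) forces fog = 0.
Unit clause (~mist) forces mist = 0.
Unit clause (~red) forces red = 0.
Unit clause (~warm) forces warm = 0.
But (warm) is also a unit clause — contradiction.
Either choice for west ends in contradiction.
Undo cold and try cold = 1.
Suppose west = 0.
Suppose red = 1.
Suppose mid = 0.
Unit clause (~warm) forces warm = 0.
Unit clause (~fog) forces fog = 0.
Unit clause (mist) forces mist = 1.
But (~mist) is also a unit clause — contradiction.
Undo mid and try mid = 1.
Unit clause (mist) forces mist = 1.
But (~mist) is also a unit clause — contradiction.
Either choice for mid ends in contradiction.
Undo red and try red = 0.
Unit clause (~mid) forces mid = 0.
Unit clause (~fog) forces fog = 0.
But (fog) is also a unit clause — contradiction.
Either choice for red ends in contradiction.
Undo west and try west = 1.
Unit clause (mist) forces mist = 1.
Unit clause (fog) forces fog = 1.
Unit clause (~warm) forces warm = 0.
But (warm) is also a unit clause — contradiction.
Either choice for west ends in contradiction.
Either choice for cold ends in contradiction.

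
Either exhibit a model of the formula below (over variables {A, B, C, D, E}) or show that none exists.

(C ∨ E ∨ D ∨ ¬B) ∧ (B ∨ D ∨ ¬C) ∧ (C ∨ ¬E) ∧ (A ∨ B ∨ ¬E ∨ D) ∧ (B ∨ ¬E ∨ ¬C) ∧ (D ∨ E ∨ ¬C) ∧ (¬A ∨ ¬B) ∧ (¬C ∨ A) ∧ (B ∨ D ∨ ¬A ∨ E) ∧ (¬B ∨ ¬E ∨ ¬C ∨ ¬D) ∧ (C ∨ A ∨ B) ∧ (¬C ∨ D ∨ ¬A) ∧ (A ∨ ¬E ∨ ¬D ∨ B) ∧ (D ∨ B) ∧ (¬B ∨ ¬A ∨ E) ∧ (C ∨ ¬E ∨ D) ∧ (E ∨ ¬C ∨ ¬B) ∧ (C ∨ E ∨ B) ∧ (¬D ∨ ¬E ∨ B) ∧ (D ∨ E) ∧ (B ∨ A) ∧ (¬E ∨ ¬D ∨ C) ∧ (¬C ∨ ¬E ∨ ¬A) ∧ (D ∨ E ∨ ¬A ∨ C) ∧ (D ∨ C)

Case C = False:
(¬E) alone gives E = False.
(B) alone gives B = True.
(D) alone gives D = True.
(¬A) alone gives A = False.
This assignment satisfies each clause.

A ↦ False; B ↦ True; C ↦ False; D ↦ True; E ↦ False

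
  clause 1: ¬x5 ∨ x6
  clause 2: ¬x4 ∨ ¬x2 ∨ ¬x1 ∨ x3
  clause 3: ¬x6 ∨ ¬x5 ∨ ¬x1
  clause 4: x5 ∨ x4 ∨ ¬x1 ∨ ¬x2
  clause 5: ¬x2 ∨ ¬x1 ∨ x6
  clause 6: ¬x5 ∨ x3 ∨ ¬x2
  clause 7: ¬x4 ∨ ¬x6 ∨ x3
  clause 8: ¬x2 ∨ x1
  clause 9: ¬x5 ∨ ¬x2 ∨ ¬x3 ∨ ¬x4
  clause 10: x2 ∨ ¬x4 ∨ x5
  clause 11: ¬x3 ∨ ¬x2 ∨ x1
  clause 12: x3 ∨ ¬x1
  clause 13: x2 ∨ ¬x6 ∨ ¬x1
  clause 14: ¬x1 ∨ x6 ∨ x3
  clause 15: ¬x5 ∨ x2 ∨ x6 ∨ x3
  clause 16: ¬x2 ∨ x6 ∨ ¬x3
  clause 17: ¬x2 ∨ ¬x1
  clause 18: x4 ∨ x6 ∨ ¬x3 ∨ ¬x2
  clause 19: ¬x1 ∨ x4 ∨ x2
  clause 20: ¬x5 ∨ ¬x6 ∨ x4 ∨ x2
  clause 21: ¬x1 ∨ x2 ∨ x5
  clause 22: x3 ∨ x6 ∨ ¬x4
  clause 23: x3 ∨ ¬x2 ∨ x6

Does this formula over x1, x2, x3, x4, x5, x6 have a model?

Case x5 = False:
Case x2 = False:
Unit clause (¬x4) forces x4 = False.
Unit clause (¬x1) forces x1 = False.
All clauses hold; x3, x6 can take either value.
A satisfying assignment: x1 ↦ False, x2 ↦ False, x3 ↦ True, x4 ↦ False, x5 ↦ False, x6 ↦ False.

Yes, satisfiable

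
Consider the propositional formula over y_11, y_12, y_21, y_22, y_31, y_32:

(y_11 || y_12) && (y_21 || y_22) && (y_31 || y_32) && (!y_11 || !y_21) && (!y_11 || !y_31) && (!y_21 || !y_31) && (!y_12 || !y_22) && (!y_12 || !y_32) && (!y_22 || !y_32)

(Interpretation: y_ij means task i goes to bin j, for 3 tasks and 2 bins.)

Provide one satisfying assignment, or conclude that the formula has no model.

Suppose y_11 = true.
Unit clause (!y_21) forces y_21 = false.
Unit clause (y_22) forces y_22 = true.
Unit clause (!y_31) forces y_31 = false.
Unit clause (y_32) forces y_32 = true.
That conflicts with the unit clause (!y_32).
That branch fails; take y_11 = false instead.
Unit clause (y_12) forces y_12 = true.
Unit clause (!y_22) forces y_22 = false.
Unit clause (y_21) forces y_21 = true.
Unit clause (!y_31) forces y_31 = false.
Unit clause (y_32) forces y_32 = true.
That conflicts with the unit clause (!y_32).
Neither y_11 = true nor y_11 = false works.

UNSATISFIABLE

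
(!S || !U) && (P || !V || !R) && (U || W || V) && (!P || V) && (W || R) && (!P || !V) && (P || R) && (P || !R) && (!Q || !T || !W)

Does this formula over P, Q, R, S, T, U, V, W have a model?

No

Suppose S = false.
Suppose P = false.
Unit clause (R) forces R = true.
That conflicts with the unit clause (!R).
That branch fails; take P = true instead.
Unit clause (V) forces V = true.
That conflicts with the unit clause (!V).
Neither P = true nor P = false works.
That branch fails; take S = true instead.
Unit clause (!U) forces U = false.
Suppose W = true.
Suppose P = false.
Unit clause (R) forces R = true.
That conflicts with the unit clause (!R).
That branch fails; take P = true instead.
Unit clause (V) forces V = true.
That conflicts with the unit clause (!V).
Neither P = true nor P = false works.
That branch fails; take W = false instead.
Unit clause (V) forces V = true.
Unit clause (R) forces R = true.
Unit clause (P) forces P = true.
That conflicts with the unit clause (!P).
Neither W = true nor W = false works.
Neither S = true nor S = false works.
No assignment satisfies every clause.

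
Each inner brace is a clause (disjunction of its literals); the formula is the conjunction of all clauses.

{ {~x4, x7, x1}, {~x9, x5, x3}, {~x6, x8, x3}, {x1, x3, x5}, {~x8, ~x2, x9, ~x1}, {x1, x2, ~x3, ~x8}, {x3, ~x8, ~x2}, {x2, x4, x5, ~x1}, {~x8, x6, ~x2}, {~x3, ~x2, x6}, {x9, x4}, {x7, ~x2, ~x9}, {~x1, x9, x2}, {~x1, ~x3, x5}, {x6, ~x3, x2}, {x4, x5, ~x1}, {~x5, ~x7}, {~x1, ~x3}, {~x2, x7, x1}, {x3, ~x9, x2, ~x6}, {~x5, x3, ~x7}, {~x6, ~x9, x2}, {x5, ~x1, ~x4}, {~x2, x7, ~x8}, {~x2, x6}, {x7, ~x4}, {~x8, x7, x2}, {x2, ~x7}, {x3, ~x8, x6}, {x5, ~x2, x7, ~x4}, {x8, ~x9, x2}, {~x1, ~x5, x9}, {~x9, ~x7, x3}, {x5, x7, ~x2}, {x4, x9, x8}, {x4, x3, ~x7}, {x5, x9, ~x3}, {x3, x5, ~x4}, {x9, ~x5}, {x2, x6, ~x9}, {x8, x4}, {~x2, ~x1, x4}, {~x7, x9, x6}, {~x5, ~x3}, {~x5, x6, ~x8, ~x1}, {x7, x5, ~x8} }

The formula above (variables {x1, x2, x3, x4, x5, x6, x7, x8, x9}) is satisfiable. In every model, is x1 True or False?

False

Suppose x1 = 1.
From the singleton clause (~x3), x3 = 0.
Suppose x9 = 0.
From the singleton clause (x4), x4 = 1.
From the singleton clause (x2), x2 = 1.
From the singleton clause (~x8), x8 = 0.
From the singleton clause (~x6), x6 = 0.
That conflicts with the unit clause (x6).
Undo x9 and try x9 = 1.
From the singleton clause (x5), x5 = 1.
From the singleton clause (~x7), x7 = 0.
From the singleton clause (~x2), x2 = 0.
From the singleton clause (~x6), x6 = 0.
That conflicts with the unit clause (x6).
Either choice for x9 ends in contradiction.
So every satisfying assignment has x1 = False.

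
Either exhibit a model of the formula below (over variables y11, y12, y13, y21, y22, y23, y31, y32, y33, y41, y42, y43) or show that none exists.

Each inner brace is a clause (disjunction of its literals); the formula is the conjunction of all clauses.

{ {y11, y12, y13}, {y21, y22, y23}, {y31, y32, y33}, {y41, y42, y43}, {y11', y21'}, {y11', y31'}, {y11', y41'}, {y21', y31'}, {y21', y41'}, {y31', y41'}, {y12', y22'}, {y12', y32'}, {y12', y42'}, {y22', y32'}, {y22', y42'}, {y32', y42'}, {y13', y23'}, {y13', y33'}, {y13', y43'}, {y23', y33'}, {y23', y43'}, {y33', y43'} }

UNSATISFIABLE

Suppose y11 = 0.
Suppose y12 = 1.
From the singleton clause (y22'), y22 = 0.
From the singleton clause (y32'), y32 = 0.
From the singleton clause (y42'), y42 = 0.
Suppose y21 = 1.
From the singleton clause (y31'), y31 = 0.
From the singleton clause (y33), y33 = 1.
From the singleton clause (y41'), y41 = 0.
From the singleton clause (y43), y43 = 1.
Now (y43') is unsatisfied and unit — conflict.
Undo y21 and try y21 = 0.
From the singleton clause (y23), y23 = 1.
From the singleton clause (y13'), y13 = 0.
From the singleton clause (y33'), y33 = 0.
From the singleton clause (y31), y31 = 1.
From the singleton clause (y41'), y41 = 0.
From the singleton clause (y43), y43 = 1.
Now (y43') is unsatisfied and unit — conflict.
Either choice for y21 ends in contradiction.
Undo y12 and try y12 = 0.
From the singleton clause (y13), y13 = 1.
From the singleton clause (y23'), y23 = 0.
From the singleton clause (y33'), y33 = 0.
From the singleton clause (y43'), y43 = 0.
Suppose y21 = 1.
From the singleton clause (y31'), y31 = 0.
From the singleton clause (y32), y32 = 1.
From the singleton clause (y41'), y41 = 0.
From the singleton clause (y42), y42 = 1.
Now (y42') is unsatisfied and unit — conflict.
Undo y21 and try y21 = 0.
From the singleton clause (y22), y22 = 1.
From the singleton clause (y32'), y32 = 0.
From the singleton clause (y31), y31 = 1.
From the singleton clause (y41'), y41 = 0.
From the singleton clause (y42), y42 = 1.
Now (y42') is unsatisfied and unit — conflict.
Either choice for y21 ends in contradiction.
Either choice for y12 ends in contradiction.
Undo y11 and try y11 = 1.
From the singleton clause (y21'), y21 = 0.
From the singleton clause (y31'), y31 = 0.
From the singleton clause (y41'), y41 = 0.
Suppose y22 = 1.
From the singleton clause (y12'), y12 = 0.
From the singleton clause (y32'), y32 = 0.
From the singleton clause (y33), y33 = 1.
From the singleton clause (y42'), y42 = 0.
From the singleton clause (y43), y43 = 1.
Now (y43') is unsatisfied and unit — conflict.
Undo y22 and try y22 = 0.
From the singleton clause (y23), y23 = 1.
From the singleton clause (y13'), y13 = 0.
From the singleton clause (y33'), y33 = 0.
From the singleton clause (y32), y32 = 1.
From the singleton clause (y12'), y12 = 0.
From the singleton clause (y42'), y42 = 0.
From the singleton clause (y43), y43 = 1.
Now (y43') is unsatisfied and unit — conflict.
Either choice for y22 ends in contradiction.
Either choice for y11 ends in contradiction.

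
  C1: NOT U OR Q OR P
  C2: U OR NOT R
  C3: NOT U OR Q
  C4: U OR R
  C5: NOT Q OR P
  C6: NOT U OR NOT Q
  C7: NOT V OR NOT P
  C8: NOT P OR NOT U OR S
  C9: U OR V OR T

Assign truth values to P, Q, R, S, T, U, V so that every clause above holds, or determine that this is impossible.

Case U = true:
The clause (Q) is unit, so Q = true.
Now (NOT Q) is unsatisfied and unit — conflict.
Undo U and try U = false.
The clause (NOT R) is unit, so R = false.
Now (R) is unsatisfied and unit — conflict.
Either choice for U ends in contradiction.

UNSATISFIABLE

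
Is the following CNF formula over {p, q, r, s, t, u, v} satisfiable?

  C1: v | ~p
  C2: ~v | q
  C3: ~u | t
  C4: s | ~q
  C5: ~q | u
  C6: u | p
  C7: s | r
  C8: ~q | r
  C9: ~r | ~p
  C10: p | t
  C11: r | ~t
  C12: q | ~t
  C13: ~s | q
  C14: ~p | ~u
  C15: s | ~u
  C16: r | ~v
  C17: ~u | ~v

Suppose v = 0.
(~p) alone gives p = 0.
(u) alone gives u = 1.
(t) alone gives t = 1.
(r) alone gives r = 1.
(q) alone gives q = 1.
(s) alone gives s = 1.
Every clause now holds.
A satisfying assignment: p ↦ 0; q ↦ 1; r ↦ 1; s ↦ 1; t ↦ 1; u ↦ 1; v ↦ 0.

Yes, satisfiable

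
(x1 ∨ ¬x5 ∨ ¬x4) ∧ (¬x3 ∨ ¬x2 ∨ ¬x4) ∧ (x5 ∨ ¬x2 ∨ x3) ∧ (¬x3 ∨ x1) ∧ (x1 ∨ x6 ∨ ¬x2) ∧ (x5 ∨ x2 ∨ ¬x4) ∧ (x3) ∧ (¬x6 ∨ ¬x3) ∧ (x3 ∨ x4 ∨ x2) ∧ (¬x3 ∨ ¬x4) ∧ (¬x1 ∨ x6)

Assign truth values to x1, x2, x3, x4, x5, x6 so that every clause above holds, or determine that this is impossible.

UNSATISFIABLE

Unit clause (x3) forces x3 = True.
Unit clause (x1) forces x1 = True.
Unit clause (¬x6) forces x6 = False.
But (x6) is also a unit clause — contradiction.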